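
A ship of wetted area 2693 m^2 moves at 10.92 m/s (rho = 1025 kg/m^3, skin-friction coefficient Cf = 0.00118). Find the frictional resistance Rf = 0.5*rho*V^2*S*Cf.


Formula: Rf = 0.5 * rho * V^2 * S * Cf
Step 1 — V^2 = 10.92^2 = 119.2464
Step 2 — 0.5 * rho * V^2 = 0.5 * 1025 * 119.2464 = 61113.78
Step 3 — Rf = 61113.78 * 2693 * 0.00118 ≈ 194200 N (5 s.f.)

194200 N


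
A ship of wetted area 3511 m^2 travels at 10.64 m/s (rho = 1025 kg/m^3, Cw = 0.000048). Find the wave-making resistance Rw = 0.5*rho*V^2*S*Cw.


Formula: Rw = 0.5 * rho * V^2 * S * Cw
Step 1 — V^2 = 10.64^2 = 113.2096
Step 2 — 0.5 * rho * V^2 = 0.5 * 1025 * 113.2096 = 58019.92
Step 3 — Rw = 58019.92 * 3511 * 0.000048 ≈ 9778.0 N (5 s.f.)

9778.0 N


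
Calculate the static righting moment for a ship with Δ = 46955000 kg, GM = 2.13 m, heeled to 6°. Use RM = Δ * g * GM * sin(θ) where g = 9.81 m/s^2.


Formula: GZ = GM * sin(theta); RM = disp * g * GZ
Step 1 — GZ = 2.13 * sin(6°) = 2.13 * 0.104528 = 0.222645 m
Step 2 — RM = 46955000 * 9.81 * 0.222645 ≈ 102560000 N·m (5 s.f.)

102560000 N·m


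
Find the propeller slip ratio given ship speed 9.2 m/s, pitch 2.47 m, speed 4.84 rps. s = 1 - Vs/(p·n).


Formula: s = 1 - Vs / (p * n)
Step 1 — p * n = 2.47 * 4.84 = 11.9548
Step 2 — Vs / (p*n) = 9.2 / 11.9548 = 0.769565 (6 d.p.)
Step 3 — s = 1 - 0.769565 = 0.230435

0.230435


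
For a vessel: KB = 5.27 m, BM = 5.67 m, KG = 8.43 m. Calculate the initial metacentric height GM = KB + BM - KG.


Formula: GM = KB + BM - KG
Step 1 — KM = KB + BM = 5.27 + 5.67 = 10.94 m
Step 2 — GM = KM - KG = 10.94 - 8.43 = 2.51 m

2.51 m


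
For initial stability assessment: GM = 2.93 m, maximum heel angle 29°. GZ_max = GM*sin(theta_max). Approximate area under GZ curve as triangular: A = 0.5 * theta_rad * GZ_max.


Formula: GZ_max = GM * sin(theta); Area = 0.5 * theta_rad * GZ_max
Step 1 — GZ_max = 2.93 * sin(29°) = 2.93 * 0.48481 = 1.420493 m
Step 2 — theta_rad = 29 * pi/180 = 0.506145 rad
Step 3 — Area = 0.5 * 0.506145 * 1.420493 ≈ 0.35949 m·rad (5 s.f.)

0.35949 m·rad


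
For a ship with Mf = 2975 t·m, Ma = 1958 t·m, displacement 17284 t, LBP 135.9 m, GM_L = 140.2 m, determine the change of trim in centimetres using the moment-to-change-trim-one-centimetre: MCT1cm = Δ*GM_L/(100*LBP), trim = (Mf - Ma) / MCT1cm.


Formula: net trimming moment = Mf - Ma; MCT1cm = Δ*GM_L/(100*LBP); trim = net moment / MCT1cm
Step 1 — net trimming moment = 2975 - 1958 = 1017 t·m
Step 2 — MCT1cm = 17284 * 140.2 / (100 * 135.9) = 178.3088 t·m/cm
Step 3 — trim = 1017 / 178.3088 ≈ 5.7036 cm (5 s.f.)

5.7036 cm


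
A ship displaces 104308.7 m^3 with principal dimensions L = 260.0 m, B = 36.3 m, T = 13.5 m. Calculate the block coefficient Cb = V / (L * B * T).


Formula: Cb = V / (L * B * T)
Step 1 — L * B * T = 260.0 * 36.3 * 13.5 = 127413.0 m^3
Step 2 — Cb = 104308.7 / 127413.0 ≈ 0.81867 (5 s.f.)

0.81867


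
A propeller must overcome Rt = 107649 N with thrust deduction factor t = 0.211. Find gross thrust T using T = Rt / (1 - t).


Formula: T = Rt / (1 - t)
Step 1 — (1 - t) = 1 - 0.211 = 0.789
Step 2 — T = 107649 / 0.789 ≈ 136440 N (5 s.f.)

136440 N


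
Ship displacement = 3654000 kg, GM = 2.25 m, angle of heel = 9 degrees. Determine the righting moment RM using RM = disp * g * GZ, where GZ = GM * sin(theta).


Formula: GZ = GM * sin(theta); RM = disp * g * GZ
Step 1 — GZ = 2.25 * sin(9°) = 2.25 * 0.156434 = 0.351976 m
Step 2 — RM = 3654000 * 9.81 * 0.351976 ≈ 12617000 N·m (5 s.f.)

12617000 N·m


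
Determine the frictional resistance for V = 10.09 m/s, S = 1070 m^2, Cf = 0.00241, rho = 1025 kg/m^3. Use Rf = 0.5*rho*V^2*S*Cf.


Formula: Rf = 0.5 * rho * V^2 * S * Cf
Step 1 — V^2 = 10.09^2 = 101.8081
Step 2 — 0.5 * rho * V^2 = 0.5 * 1025 * 101.8081 = 52176.65125
Step 3 — Rf = 52176.65125 * 1070 * 0.00241 ≈ 134550 N (5 s.f.)

134550 N


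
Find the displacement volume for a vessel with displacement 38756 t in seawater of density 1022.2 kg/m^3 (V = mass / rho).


Formula: V = mass / rho
Step 1 — convert tonnes to kg: 38756 t * 1000 = 38756000 kg
Step 2 — V = 38756000 / 1022.2 ≈ 37914 m^3 (5 s.f.)

37914 m^3


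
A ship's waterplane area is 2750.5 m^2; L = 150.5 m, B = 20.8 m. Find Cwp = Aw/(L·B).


Formula: Cwp = Aw / (L * B)
Step 1 — L * B = 150.5 * 20.8 = 3130.4 m^2
Step 2 — Cwp = 2750.5 / 3130.4 ≈ 0.87864 (5 s.f.)

0.87864


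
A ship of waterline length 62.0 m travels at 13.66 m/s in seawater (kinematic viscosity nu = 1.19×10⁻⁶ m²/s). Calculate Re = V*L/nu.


Formula: Re = V * L / nu
Step 1 — V * L = 13.66 * 62.0 = 846.92 m^2/s
Step 2 — Re = 846.92 / 1.19e-6 = 7.12e+08

7.12e+08


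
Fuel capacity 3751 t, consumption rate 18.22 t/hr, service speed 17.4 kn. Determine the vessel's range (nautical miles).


Formula: endurance = fuel / rate; range = endurance * speed
Step 1 — endurance = 3751 / 18.22 = 205.8727 hours
Step 2 — range = 205.8727 * 17.4 ≈ 3582.2 nautical miles (5 s.f.)

3582.2 NM


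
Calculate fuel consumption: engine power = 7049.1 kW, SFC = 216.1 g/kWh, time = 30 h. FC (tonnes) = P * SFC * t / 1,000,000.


Formula: FC (tonnes) = P * SFC * t / 1,000,000
Step 1 — P * SFC * t = 7049.1 * 216.1 * 30 = 45699315.3 g
Step 2 — FC (tonnes) = 45699315.3 / 1,000,000 ≈ 45.699 tonnes (5 s.f.)

45.699 tonnes


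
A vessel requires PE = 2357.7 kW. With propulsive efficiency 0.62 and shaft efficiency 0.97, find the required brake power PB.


Formula: PB = PE / (eta_D * eta_S)
Step 1 — combined efficiency = eta_D * eta_S = 0.62 * 0.97 = 0.6014
Step 2 — PB = 2357.7 / 0.6014 ≈ 3920.4 kW (5 s.f.)

3920.4 kW


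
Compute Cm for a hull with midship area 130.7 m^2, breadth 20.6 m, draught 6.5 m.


Formula: Cm = Am / (B * T)
Step 1 — B * T = 20.6 * 6.5 = 133.9 m^2
Step 2 — Cm = 130.7 / 133.9 ≈ 0.97610 (5 s.f.)

0.97610


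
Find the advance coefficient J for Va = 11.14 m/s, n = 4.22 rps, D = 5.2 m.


Formula: J = Va / (n * D)
Step 1 — n * D = 4.22 * 5.2 = 21.944
Step 2 — J = 11.14 / 21.944 ≈ 0.50766 (5 s.f.)

0.50766


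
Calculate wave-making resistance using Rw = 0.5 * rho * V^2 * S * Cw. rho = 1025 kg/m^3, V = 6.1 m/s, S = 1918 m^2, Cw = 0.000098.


Formula: Rw = 0.5 * rho * V^2 * S * Cw
Step 1 — V^2 = 6.1^2 = 37.21
Step 2 — 0.5 * rho * V^2 = 0.5 * 1025 * 37.21 = 19070.125
Step 3 — Rw = 19070.125 * 1918 * 0.000098 ≈ 3584.5 N (5 s.f.)

3584.5 N


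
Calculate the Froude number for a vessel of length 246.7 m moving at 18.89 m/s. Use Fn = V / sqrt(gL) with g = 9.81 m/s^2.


Formula: Fn = V / sqrt(g * L)
Step 1 — g * L = 9.81 * 246.7 = 2420.127
Step 2 — sqrt(g * L) = sqrt(2420.127) = 49.194786
Step 3 — Fn = 18.89 / 49.194786 ≈ 0.38398 (5 s.f.)

0.38398


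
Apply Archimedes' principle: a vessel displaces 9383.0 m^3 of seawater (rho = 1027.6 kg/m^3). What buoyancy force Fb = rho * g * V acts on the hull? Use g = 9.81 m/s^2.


Formula: Fb = rho * g * V
Substituting: Fb = 1027.6 * 9.81 * 9383.0
Intermediate: 1027.6 * 9.81 = 10080.756
Result: Fb = 10080.756 * 9383.0 ≈ 94588000 N (5 s.f.)

94588000 N


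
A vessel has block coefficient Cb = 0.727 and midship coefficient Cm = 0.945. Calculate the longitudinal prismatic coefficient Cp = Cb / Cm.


Formula: Cp = Cb / Cm
Substituting: Cp = 0.727 / 0.945
Result: Cp ≈ 0.76931 (5 s.f.)

0.76931


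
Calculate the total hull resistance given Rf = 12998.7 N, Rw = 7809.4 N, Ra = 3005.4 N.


Formula: Rt = Rf + Rw + Ra
Substituting: Rt = 12998.7 + 7809.4 + 3005.4
Result: Rt = 23813.5 N

23813.5 N


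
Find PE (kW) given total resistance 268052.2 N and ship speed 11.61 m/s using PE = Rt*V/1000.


Formula: PE = Rt * V / 1000 (kW)
Step 1 — PE (W) = 268052.2 * 11.61 = 3112086.042 W
Step 2 — PE (kW) = 3112086.042 / 1000 ≈ 3112.1 kW (5 s.f.)

3112.1 kW


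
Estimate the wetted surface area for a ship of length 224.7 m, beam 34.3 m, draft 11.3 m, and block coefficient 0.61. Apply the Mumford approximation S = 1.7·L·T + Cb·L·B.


Formula: S = 1.7*L*T + V/T with V = Cb*L*B*T, i.e. S = L * (1.7*T + Cb*B)
Step 1 — 1.7*T = 1.7 * 11.3 = 19.21 m
Step 2 — Cb*B = 0.61 * 34.3 = 20.923 m
Step 3 — 1.7*T + Cb*B = 19.21 + 20.923 = 40.133 m
Step 4 — S = 224.7 * 40.133 ≈ 9017.9 m^2 (5 s.f.)

9017.9 m^2


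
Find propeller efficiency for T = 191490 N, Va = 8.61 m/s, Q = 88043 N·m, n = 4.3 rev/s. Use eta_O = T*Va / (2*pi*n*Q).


Formula: eta = T * Va / (2 * pi * n * Q)
Step 1 — numerator = T * Va = 191490 * 8.61 = 1648728.9
Step 2 — 2 * pi * n = 2 * pi * 4.3 = 27.017697
Step 3 — denominator = 27.017697 * 88043 = 2378719.1
Step 4 — eta = 1648728.9 / 2378719.1 ≈ 0.69312 (5 s.f.)

0.69312


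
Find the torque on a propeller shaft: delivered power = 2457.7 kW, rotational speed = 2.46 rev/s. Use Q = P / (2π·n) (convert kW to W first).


Formula: Q = P_W / (2 * pi * n)
Step 1 — P_W = 2457.7 kW * 1000 = 2457700.0 W
Step 2 — 2 * pi * n = 2 * pi * 2.46 = 15.456636
Step 3 — Q = 2457700.0 / 15.456636 ≈ 159010 N·m (5 s.f.)

159010 N·m


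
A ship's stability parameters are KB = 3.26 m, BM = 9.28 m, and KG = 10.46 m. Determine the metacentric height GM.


Formula: GM = KB + BM - KG
Step 1 — KM = KB + BM = 3.26 + 9.28 = 12.54 m
Step 2 — GM = KM - KG = 12.54 - 10.46 = 2.08 m

2.08 m


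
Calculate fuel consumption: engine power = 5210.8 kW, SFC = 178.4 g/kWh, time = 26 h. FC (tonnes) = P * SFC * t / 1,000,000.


Formula: FC (tonnes) = P * SFC * t / 1,000,000
Step 1 — P * SFC * t = 5210.8 * 178.4 * 26 = 24169774.72 g
Step 2 — FC (tonnes) = 24169774.72 / 1,000,000 ≈ 24.170 tonnes (5 s.f.)

24.170 tonnes


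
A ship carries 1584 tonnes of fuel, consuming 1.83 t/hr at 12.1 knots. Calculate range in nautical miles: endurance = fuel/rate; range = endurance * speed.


Formula: endurance = fuel / rate; range = endurance * speed
Step 1 — endurance = 1584 / 1.83 = 865.5738 hours
Step 2 — range = 865.5738 * 12.1 ≈ 10473 nautical miles (5 s.f.)

10473 NM


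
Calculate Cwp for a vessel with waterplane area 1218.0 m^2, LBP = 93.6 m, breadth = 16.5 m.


Formula: Cwp = Aw / (L * B)
Step 1 — L * B = 93.6 * 16.5 = 1544.4 m^2
Step 2 — Cwp = 1218.0 / 1544.4 ≈ 0.78866 (5 s.f.)

0.78866


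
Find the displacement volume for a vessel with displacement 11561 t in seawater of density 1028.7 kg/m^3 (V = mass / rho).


Formula: V = mass / rho
Step 1 — convert tonnes to kg: 11561 t * 1000 = 11561000 kg
Step 2 — V = 11561000 / 1028.7 ≈ 11238 m^3 (5 s.f.)

11238 m^3


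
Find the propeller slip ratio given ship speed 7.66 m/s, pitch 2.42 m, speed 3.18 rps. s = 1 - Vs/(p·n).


Formula: s = 1 - Vs / (p * n)
Step 1 — p * n = 2.42 * 3.18 = 7.6956
Step 2 — Vs / (p*n) = 7.66 / 7.6956 = 0.995374 (6 d.p.)
Step 3 — s = 1 - 0.995374 = 0.004626

0.004626


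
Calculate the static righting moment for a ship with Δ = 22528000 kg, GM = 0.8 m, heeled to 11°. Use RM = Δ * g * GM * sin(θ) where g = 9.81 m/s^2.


Formula: GZ = GM * sin(theta); RM = disp * g * GZ
Step 1 — GZ = 0.8 * sin(11°) = 0.8 * 0.190809 = 0.152647 m
Step 2 — RM = 22528000 * 9.81 * 0.152647 ≈ 33735000 N·m (5 s.f.)

33735000 N·m


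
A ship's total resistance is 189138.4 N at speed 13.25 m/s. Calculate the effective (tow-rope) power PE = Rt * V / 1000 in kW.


Formula: PE = Rt * V / 1000 (kW)
Step 1 — PE (W) = 189138.4 * 13.25 = 2506083.8 W
Step 2 — PE (kW) = 2506083.8 / 1000 ≈ 2506.1 kW (5 s.f.)

2506.1 kW


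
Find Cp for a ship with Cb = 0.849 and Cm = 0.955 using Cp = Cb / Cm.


Formula: Cp = Cb / Cm
Substituting: Cp = 0.849 / 0.955
Result: Cp ≈ 0.88901 (5 s.f.)

0.88901


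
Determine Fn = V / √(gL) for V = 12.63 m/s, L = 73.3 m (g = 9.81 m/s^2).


Formula: Fn = V / sqrt(g * L)
Step 1 — g * L = 9.81 * 73.3 = 719.073
Step 2 — sqrt(g * L) = sqrt(719.073) = 26.815537
Step 3 — Fn = 12.63 / 26.815537 ≈ 0.47100 (5 s.f.)

0.47100


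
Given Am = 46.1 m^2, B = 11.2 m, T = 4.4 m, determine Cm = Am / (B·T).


Formula: Cm = Am / (B * T)
Step 1 — B * T = 11.2 * 4.4 = 49.28 m^2
Step 2 — Cm = 46.1 / 49.28 ≈ 0.93547 (5 s.f.)

0.93547


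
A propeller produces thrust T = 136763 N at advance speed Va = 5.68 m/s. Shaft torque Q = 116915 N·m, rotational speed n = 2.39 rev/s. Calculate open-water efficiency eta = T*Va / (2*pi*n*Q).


Formula: eta = T * Va / (2 * pi * n * Q)
Step 1 — numerator = T * Va = 136763 * 5.68 = 776813.84
Step 2 — 2 * pi * n = 2 * pi * 2.39 = 15.016813
Step 3 — denominator = 15.016813 * 116915 = 1755690.69
Step 4 — eta = 776813.84 / 1755690.69 ≈ 0.44245 (5 s.f.)

0.44245


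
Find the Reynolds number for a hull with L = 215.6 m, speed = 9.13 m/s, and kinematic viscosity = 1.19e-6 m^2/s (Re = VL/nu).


Formula: Re = V * L / nu
Step 1 — V * L = 9.13 * 215.6 = 1968.428 m^2/s
Step 2 — Re = 1968.428 / 1.19e-6 = 1.65e+09

1.65e+09


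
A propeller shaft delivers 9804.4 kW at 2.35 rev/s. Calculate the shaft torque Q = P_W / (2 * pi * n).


Formula: Q = P_W / (2 * pi * n)
Step 1 — P_W = 9804.4 kW * 1000 = 9804400.0 W
Step 2 — 2 * pi * n = 2 * pi * 2.35 = 14.765485
Step 3 — Q = 9804400.0 / 14.765485 ≈ 664010 N·m (5 s.f.)

664010 N·m


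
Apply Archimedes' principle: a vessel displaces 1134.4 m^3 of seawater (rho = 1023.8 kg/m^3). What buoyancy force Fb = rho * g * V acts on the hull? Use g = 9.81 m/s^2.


Formula: Fb = rho * g * V
Substituting: Fb = 1023.8 * 9.81 * 1134.4
Intermediate: 1023.8 * 9.81 = 10043.478
Result: Fb = 10043.478 * 1134.4 ≈ 11393000 N (5 s.f.)

11393000 N


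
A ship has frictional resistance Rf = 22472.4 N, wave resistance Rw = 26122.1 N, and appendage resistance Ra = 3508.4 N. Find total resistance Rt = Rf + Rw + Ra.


Formula: Rt = Rf + Rw + Ra
Substituting: Rt = 22472.4 + 26122.1 + 3508.4
Result: Rt = 52102.9 N

52102.9 N


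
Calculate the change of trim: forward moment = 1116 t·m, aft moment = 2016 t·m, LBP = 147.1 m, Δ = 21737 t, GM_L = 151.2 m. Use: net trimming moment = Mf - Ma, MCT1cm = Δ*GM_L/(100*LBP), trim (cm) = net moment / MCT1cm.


Formula: net trimming moment = Mf - Ma; MCT1cm = Δ*GM_L/(100*LBP); trim = net moment / MCT1cm
Step 1 — net trimming moment = 1116 - 2016 = -900 t·m
Step 2 — MCT1cm = 21737 * 151.2 / (100 * 147.1) = 223.4286 t·m/cm
Step 3 — trim = -900 / 223.4286 ≈ -4.0281 cm (5 s.f.)

-4.0281 cm


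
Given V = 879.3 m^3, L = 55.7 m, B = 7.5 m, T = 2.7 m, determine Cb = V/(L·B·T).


Formula: Cb = V / (L * B * T)
Step 1 — L * B * T = 55.7 * 7.5 * 2.7 = 1127.925 m^3
Step 2 — Cb = 879.3 / 1127.925 ≈ 0.77957 (5 s.f.)

0.77957


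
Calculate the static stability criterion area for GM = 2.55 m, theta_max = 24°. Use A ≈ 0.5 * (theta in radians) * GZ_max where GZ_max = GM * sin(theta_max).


Formula: GZ_max = GM * sin(theta); Area = 0.5 * theta_rad * GZ_max
Step 1 — GZ_max = 2.55 * sin(24°) = 2.55 * 0.406737 = 1.037179 m
Step 2 — theta_rad = 24 * pi/180 = 0.418879 rad
Step 3 — Area = 0.5 * 0.418879 * 1.037179 ≈ 0.21723 m·rad (5 s.f.)

0.21723 m·rad


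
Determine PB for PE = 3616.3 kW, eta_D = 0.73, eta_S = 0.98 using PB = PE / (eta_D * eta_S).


Formula: PB = PE / (eta_D * eta_S)
Step 1 — combined efficiency = eta_D * eta_S = 0.73 * 0.98 = 0.7154
Step 2 — PB = 3616.3 / 0.7154 ≈ 5054.9 kW (5 s.f.)

5054.9 kW


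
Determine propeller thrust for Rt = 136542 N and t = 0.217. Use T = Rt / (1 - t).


Formula: T = Rt / (1 - t)
Step 1 — (1 - t) = 1 - 0.217 = 0.783
Step 2 — T = 136542 / 0.783 ≈ 174380 N (5 s.f.)

174380 N


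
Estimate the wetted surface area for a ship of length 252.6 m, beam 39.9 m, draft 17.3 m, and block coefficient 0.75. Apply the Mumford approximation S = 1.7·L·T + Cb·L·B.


Formula: S = 1.7*L*T + V/T with V = Cb*L*B*T, i.e. S = L * (1.7*T + Cb*B)
Step 1 — 1.7*T = 1.7 * 17.3 = 29.41 m
Step 2 — Cb*B = 0.75 * 39.9 = 29.925 m
Step 3 — 1.7*T + Cb*B = 29.41 + 29.925 = 59.335 m
Step 4 — S = 252.6 * 59.335 ≈ 14988 m^2 (5 s.f.)

14988 m^2


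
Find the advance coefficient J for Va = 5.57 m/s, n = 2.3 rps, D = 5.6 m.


Formula: J = Va / (n * D)
Step 1 — n * D = 2.3 * 5.6 = 12.88
Step 2 — J = 5.57 / 12.88 ≈ 0.43245 (5 s.f.)

0.43245


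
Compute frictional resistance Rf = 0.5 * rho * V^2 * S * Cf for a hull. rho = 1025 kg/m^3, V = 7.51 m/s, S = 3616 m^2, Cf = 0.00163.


Formula: Rf = 0.5 * rho * V^2 * S * Cf
Step 1 — V^2 = 7.51^2 = 56.4001
Step 2 — 0.5 * rho * V^2 = 0.5 * 1025 * 56.4001 = 28905.05125
Step 3 — Rf = 28905.05125 * 3616 * 0.00163 ≈ 170370 N (5 s.f.)

170370 N


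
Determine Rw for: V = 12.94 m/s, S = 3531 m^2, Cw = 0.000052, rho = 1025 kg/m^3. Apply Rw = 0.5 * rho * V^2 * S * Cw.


Formula: Rw = 0.5 * rho * V^2 * S * Cw
Step 1 — V^2 = 12.94^2 = 167.4436
Step 2 — 0.5 * rho * V^2 = 0.5 * 1025 * 167.4436 = 85814.845
Step 3 — Rw = 85814.845 * 3531 * 0.000052 ≈ 15757 N (5 s.f.)

15757 N


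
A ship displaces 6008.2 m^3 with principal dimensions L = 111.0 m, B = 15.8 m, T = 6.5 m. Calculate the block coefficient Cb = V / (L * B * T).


Formula: Cb = V / (L * B * T)
Step 1 — L * B * T = 111.0 * 15.8 * 6.5 = 11399.7 m^3
Step 2 — Cb = 6008.2 / 11399.7 ≈ 0.52705 (5 s.f.)

0.52705


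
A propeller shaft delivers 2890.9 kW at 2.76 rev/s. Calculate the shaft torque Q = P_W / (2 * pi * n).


Formula: Q = P_W / (2 * pi * n)
Step 1 — P_W = 2890.9 kW * 1000 = 2890900.0 W
Step 2 — 2 * pi * n = 2 * pi * 2.76 = 17.341591
Step 3 — Q = 2890900.0 / 17.341591 ≈ 166700 N·m (5 s.f.)

166700 N·m


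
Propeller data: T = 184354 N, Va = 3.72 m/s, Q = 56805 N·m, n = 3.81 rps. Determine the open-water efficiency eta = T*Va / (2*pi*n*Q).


Formula: eta = T * Va / (2 * pi * n * Q)
Step 1 — numerator = T * Va = 184354 * 3.72 = 685796.88
Step 2 — 2 * pi * n = 2 * pi * 3.81 = 23.938936
Step 3 — denominator = 23.938936 * 56805 = 1359851.26
Step 4 — eta = 685796.88 / 1359851.26 ≈ 0.50432 (5 s.f.)

0.50432


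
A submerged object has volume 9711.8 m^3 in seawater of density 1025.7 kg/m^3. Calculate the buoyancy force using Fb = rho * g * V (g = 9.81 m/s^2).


Formula: Fb = rho * g * V
Substituting: Fb = 1025.7 * 9.81 * 9711.8
Intermediate: 1025.7 * 9.81 = 10062.117
Result: Fb = 10062.117 * 9711.8 ≈ 97721000 N (5 s.f.)

97721000 N


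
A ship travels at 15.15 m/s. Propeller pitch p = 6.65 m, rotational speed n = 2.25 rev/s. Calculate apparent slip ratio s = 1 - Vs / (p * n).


Formula: s = 1 - Vs / (p * n)
Step 1 — p * n = 6.65 * 2.25 = 14.9625
Step 2 — Vs / (p*n) = 15.15 / 14.9625 = 1.012531 (6 d.p.)
Step 3 — s = 1 - 1.012531 = -0.012531

-0.012531


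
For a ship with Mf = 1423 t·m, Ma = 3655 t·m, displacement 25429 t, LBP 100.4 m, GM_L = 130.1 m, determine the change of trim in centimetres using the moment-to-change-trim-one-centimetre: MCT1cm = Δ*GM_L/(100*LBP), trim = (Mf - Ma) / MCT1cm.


Formula: net trimming moment = Mf - Ma; MCT1cm = Δ*GM_L/(100*LBP); trim = net moment / MCT1cm
Step 1 — net trimming moment = 1423 - 3655 = -2232 t·m
Step 2 — MCT1cm = 25429 * 130.1 / (100 * 100.4) = 329.5132 t·m/cm
Step 3 — trim = -2232 / 329.5132 ≈ -6.7736 cm (5 s.f.)

-6.7736 cm


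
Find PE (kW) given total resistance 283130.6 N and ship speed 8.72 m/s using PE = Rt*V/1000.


Formula: PE = Rt * V / 1000 (kW)
Step 1 — PE (W) = 283130.6 * 8.72 = 2468898.832 W
Step 2 — PE (kW) = 2468898.832 / 1000 ≈ 2468.9 kW (5 s.f.)

2468.9 kW


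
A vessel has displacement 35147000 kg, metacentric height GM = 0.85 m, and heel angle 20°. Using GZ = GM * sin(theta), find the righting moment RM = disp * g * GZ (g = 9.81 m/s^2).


Formula: GZ = GM * sin(theta); RM = disp * g * GZ
Step 1 — GZ = 0.85 * sin(20°) = 0.85 * 0.34202 = 0.290717 m
Step 2 — RM = 35147000 * 9.81 * 0.290717 ≈ 100240000 N·m (5 s.f.)

100240000 N·m


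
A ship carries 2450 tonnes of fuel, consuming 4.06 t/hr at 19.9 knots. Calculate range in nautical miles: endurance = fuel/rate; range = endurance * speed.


Formula: endurance = fuel / rate; range = endurance * speed
Step 1 — endurance = 2450 / 4.06 = 603.4483 hours
Step 2 — range = 603.4483 * 19.9 ≈ 12009 nautical miles (5 s.f.)

12009 NM


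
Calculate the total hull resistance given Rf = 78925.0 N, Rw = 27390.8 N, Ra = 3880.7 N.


Formula: Rt = Rf + Rw + Ra
Substituting: Rt = 78925.0 + 27390.8 + 3880.7
Result: Rt = 110196.5 N

110196.5 N


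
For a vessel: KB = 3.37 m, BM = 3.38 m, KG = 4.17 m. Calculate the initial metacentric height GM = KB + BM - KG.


Formula: GM = KB + BM - KG
Step 1 — KM = KB + BM = 3.37 + 3.38 = 6.75 m
Step 2 — GM = KM - KG = 6.75 - 4.17 = 2.58 m

2.58 m


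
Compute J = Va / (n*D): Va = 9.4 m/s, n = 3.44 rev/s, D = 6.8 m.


Formula: J = Va / (n * D)
Step 1 — n * D = 3.44 * 6.8 = 23.392
Step 2 — J = 9.4 / 23.392 ≈ 0.40185 (5 s.f.)

0.40185


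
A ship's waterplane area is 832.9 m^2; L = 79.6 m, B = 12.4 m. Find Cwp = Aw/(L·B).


Formula: Cwp = Aw / (L * B)
Step 1 — L * B = 79.6 * 12.4 = 987.04 m^2
Step 2 — Cwp = 832.9 / 987.04 ≈ 0.84384 (5 s.f.)

0.84384


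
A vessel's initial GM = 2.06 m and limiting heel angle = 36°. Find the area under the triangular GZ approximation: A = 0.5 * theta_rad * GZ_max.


Formula: GZ_max = GM * sin(theta); Area = 0.5 * theta_rad * GZ_max
Step 1 — GZ_max = 2.06 * sin(36°) = 2.06 * 0.587785 = 1.210837 m
Step 2 — theta_rad = 36 * pi/180 = 0.628319 rad
Step 3 — Area = 0.5 * 0.628319 * 1.210837 ≈ 0.38040 m·rad (5 s.f.)

0.38040 m·rad


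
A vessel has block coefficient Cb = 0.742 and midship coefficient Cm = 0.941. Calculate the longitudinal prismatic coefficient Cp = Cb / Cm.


Formula: Cp = Cb / Cm
Substituting: Cp = 0.742 / 0.941
Result: Cp ≈ 0.78852 (5 s.f.)

0.78852


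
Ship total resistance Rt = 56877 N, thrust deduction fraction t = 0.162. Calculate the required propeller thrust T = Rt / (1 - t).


Formula: T = Rt / (1 - t)
Step 1 — (1 - t) = 1 - 0.162 = 0.838
Step 2 — T = 56877 / 0.838 ≈ 67872 N (5 s.f.)

67872 N


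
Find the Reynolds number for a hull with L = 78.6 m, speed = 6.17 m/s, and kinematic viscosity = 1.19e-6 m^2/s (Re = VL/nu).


Formula: Re = V * L / nu
Step 1 — V * L = 6.17 * 78.6 = 484.962 m^2/s
Step 2 — Re = 484.962 / 1.19e-6 = 4.08e+08

4.08e+08


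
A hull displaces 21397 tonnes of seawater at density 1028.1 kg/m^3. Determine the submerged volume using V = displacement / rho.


Formula: V = mass / rho
Step 1 — convert tonnes to kg: 21397 t * 1000 = 21397000 kg
Step 2 — V = 21397000 / 1028.1 ≈ 20812 m^3 (5 s.f.)

20812 m^3


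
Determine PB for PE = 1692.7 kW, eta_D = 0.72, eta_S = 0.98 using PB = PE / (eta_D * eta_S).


Formula: PB = PE / (eta_D * eta_S)
Step 1 — combined efficiency = eta_D * eta_S = 0.72 * 0.98 = 0.7056
Step 2 — PB = 1692.7 / 0.7056 ≈ 2399.0 kW (5 s.f.)

2399.0 kW


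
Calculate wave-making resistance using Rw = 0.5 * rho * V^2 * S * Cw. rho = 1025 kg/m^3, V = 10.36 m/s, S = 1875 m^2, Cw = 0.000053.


Formula: Rw = 0.5 * rho * V^2 * S * Cw
Step 1 — V^2 = 10.36^2 = 107.3296
Step 2 — 0.5 * rho * V^2 = 0.5 * 1025 * 107.3296 = 55006.42
Step 3 — Rw = 55006.42 * 1875 * 0.000053 ≈ 5466.3 N (5 s.f.)

5466.3 N


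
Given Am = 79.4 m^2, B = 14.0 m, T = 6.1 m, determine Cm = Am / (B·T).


Formula: Cm = Am / (B * T)
Step 1 — B * T = 14.0 * 6.1 = 85.4 m^2
Step 2 — Cm = 79.4 / 85.4 ≈ 0.92974 (5 s.f.)

0.92974


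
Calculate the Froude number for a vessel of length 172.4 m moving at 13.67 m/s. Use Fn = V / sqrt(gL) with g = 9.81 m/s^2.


Formula: Fn = V / sqrt(g * L)
Step 1 — g * L = 9.81 * 172.4 = 1691.244
Step 2 — sqrt(g * L) = sqrt(1691.244) = 41.124737
Step 3 — Fn = 13.67 / 41.124737 ≈ 0.33240 (5 s.f.)

0.33240


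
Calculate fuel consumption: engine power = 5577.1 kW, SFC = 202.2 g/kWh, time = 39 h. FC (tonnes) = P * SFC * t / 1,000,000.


Formula: FC (tonnes) = P * SFC * t / 1,000,000
Step 1 — P * SFC * t = 5577.1 * 202.2 * 39 = 43979895.18 g
Step 2 — FC (tonnes) = 43979895.18 / 1,000,000 ≈ 43.980 tonnes (5 s.f.)

43.980 tonnes


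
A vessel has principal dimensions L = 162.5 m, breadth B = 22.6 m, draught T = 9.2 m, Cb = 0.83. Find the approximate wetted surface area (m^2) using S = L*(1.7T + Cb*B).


Formula: S = 1.7*L*T + V/T with V = Cb*L*B*T, i.e. S = L * (1.7*T + Cb*B)
Step 1 — 1.7*T = 1.7 * 9.2 = 15.64 m
Step 2 — Cb*B = 0.83 * 22.6 = 18.758 m
Step 3 — 1.7*T + Cb*B = 15.64 + 18.758 = 34.398 m
Step 4 — S = 162.5 * 34.398 ≈ 5589.7 m^2 (5 s.f.)

5589.7 m^2


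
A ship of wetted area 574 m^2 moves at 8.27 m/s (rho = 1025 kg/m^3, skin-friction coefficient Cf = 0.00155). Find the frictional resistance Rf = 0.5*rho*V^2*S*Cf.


Formula: Rf = 0.5 * rho * V^2 * S * Cf
Step 1 — V^2 = 8.27^2 = 68.3929
Step 2 — 0.5 * rho * V^2 = 0.5 * 1025 * 68.3929 = 35051.36125
Step 3 — Rf = 35051.36125 * 574 * 0.00155 ≈ 31185 N (5 s.f.)

31185 N


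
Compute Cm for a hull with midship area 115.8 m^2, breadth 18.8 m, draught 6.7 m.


Formula: Cm = Am / (B * T)
Step 1 — B * T = 18.8 * 6.7 = 125.96 m^2
Step 2 — Cm = 115.8 / 125.96 ≈ 0.91934 (5 s.f.)

0.91934


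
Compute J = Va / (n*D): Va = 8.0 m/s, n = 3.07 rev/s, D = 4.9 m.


Formula: J = Va / (n * D)
Step 1 — n * D = 3.07 * 4.9 = 15.043
Step 2 — J = 8.0 / 15.043 ≈ 0.53181 (5 s.f.)

0.53181


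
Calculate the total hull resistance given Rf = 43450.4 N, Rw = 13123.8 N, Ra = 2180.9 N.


Formula: Rt = Rf + Rw + Ra
Substituting: Rt = 43450.4 + 13123.8 + 2180.9
Result: Rt = 58755.1 N

58755.1 N


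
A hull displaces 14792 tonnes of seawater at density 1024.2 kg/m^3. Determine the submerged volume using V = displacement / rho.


Formula: V = mass / rho
Step 1 — convert tonnes to kg: 14792 t * 1000 = 14792000 kg
Step 2 — V = 14792000 / 1024.2 ≈ 14442 m^3 (5 s.f.)

14442 m^3


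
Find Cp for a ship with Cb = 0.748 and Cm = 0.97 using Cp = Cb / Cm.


Formula: Cp = Cb / Cm
Substituting: Cp = 0.748 / 0.97
Result: Cp ≈ 0.77113 (5 s.f.)

0.77113


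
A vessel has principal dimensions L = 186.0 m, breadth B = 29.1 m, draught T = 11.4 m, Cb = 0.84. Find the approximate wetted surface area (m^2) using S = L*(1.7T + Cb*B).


Formula: S = 1.7*L*T + V/T with V = Cb*L*B*T, i.e. S = L * (1.7*T + Cb*B)
Step 1 — 1.7*T = 1.7 * 11.4 = 19.38 m
Step 2 — Cb*B = 0.84 * 29.1 = 24.444 m
Step 3 — 1.7*T + Cb*B = 19.38 + 24.444 = 43.824 m
Step 4 — S = 186.0 * 43.824 ≈ 8151.3 m^2 (5 s.f.)

8151.3 m^2


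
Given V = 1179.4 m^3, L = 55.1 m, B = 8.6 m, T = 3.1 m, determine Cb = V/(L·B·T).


Formula: Cb = V / (L * B * T)
Step 1 — L * B * T = 55.1 * 8.6 * 3.1 = 1468.966 m^3
Step 2 — Cb = 1179.4 / 1468.966 ≈ 0.80288 (5 s.f.)

0.80288


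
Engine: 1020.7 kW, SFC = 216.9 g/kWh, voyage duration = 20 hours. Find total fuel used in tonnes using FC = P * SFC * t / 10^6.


Formula: FC (tonnes) = P * SFC * t / 1,000,000
Step 1 — P * SFC * t = 1020.7 * 216.9 * 20 = 4427796.6 g
Step 2 — FC (tonnes) = 4427796.6 / 1,000,000 ≈ 4.4278 tonnes (5 s.f.)

4.4278 tonnes


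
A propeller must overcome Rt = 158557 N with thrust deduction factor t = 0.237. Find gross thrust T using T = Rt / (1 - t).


Formula: T = Rt / (1 - t)
Step 1 — (1 - t) = 1 - 0.237 = 0.763
Step 2 — T = 158557 / 0.763 ≈ 207810 N (5 s.f.)

207810 N


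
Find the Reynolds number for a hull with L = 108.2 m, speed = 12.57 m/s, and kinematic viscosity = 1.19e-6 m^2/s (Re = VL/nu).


Formula: Re = V * L / nu
Step 1 — V * L = 12.57 * 108.2 = 1360.074 m^2/s
Step 2 — Re = 1360.074 / 1.19e-6 = 1.14e+09

1.14e+09


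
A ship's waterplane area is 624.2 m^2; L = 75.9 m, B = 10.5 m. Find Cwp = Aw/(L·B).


Formula: Cwp = Aw / (L * B)
Step 1 — L * B = 75.9 * 10.5 = 796.95 m^2
Step 2 — Cwp = 624.2 / 796.95 ≈ 0.78324 (5 s.f.)

0.78324


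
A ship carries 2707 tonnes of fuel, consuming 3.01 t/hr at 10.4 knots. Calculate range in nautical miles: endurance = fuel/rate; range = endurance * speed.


Formula: endurance = fuel / rate; range = endurance * speed
Step 1 — endurance = 2707 / 3.01 = 899.3355 hours
Step 2 — range = 899.3355 * 10.4 ≈ 9353.1 nautical miles (5 s.f.)

9353.1 NM


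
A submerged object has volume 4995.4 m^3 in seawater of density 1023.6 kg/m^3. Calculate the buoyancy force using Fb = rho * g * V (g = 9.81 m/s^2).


Formula: Fb = rho * g * V
Substituting: Fb = 1023.6 * 9.81 * 4995.4
Intermediate: 1023.6 * 9.81 = 10041.516
Result: Fb = 10041.516 * 4995.4 ≈ 50161000 N (5 s.f.)

50161000 N


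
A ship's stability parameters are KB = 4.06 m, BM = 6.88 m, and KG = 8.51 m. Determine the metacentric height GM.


Formula: GM = KB + BM - KG
Step 1 — KM = KB + BM = 4.06 + 6.88 = 10.94 m
Step 2 — GM = KM - KG = 10.94 - 8.51 = 2.43 m

2.43 m


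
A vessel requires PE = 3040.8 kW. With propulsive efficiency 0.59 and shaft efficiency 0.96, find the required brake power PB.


Formula: PB = PE / (eta_D * eta_S)
Step 1 — combined efficiency = eta_D * eta_S = 0.59 * 0.96 = 0.5664
Step 2 — PB = 3040.8 / 0.5664 ≈ 5368.6 kW (5 s.f.)

5368.6 kW


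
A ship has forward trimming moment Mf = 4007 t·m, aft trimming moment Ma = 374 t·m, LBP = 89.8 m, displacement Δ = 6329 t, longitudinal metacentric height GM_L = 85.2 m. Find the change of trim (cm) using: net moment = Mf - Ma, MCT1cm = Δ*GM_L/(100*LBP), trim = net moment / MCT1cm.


Formula: net trimming moment = Mf - Ma; MCT1cm = Δ*GM_L/(100*LBP); trim = net moment / MCT1cm
Step 1 — net trimming moment = 4007 - 374 = 3633 t·m
Step 2 — MCT1cm = 6329 * 85.2 / (100 * 89.8) = 60.048 t·m/cm
Step 3 — trim = 3633 / 60.048 ≈ 60.502 cm (5 s.f.)

60.502 cm


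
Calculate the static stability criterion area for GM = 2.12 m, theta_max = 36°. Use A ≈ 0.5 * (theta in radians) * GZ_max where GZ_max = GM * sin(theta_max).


Formula: GZ_max = GM * sin(theta); Area = 0.5 * theta_rad * GZ_max
Step 1 — GZ_max = 2.12 * sin(36°) = 2.12 * 0.587785 = 1.246104 m
Step 2 — theta_rad = 36 * pi/180 = 0.628319 rad
Step 3 — Area = 0.5 * 0.628319 * 1.246104 ≈ 0.39148 m·rad (5 s.f.)

0.39148 m·rad


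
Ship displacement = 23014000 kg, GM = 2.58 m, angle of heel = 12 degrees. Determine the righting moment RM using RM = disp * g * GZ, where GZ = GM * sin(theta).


Formula: GZ = GM * sin(theta); RM = disp * g * GZ
Step 1 — GZ = 2.58 * sin(12°) = 2.58 * 0.207912 = 0.536413 m
Step 2 — RM = 23014000 * 9.81 * 0.536413 ≈ 121100000 N·m (5 s.f.)

121100000 N·m


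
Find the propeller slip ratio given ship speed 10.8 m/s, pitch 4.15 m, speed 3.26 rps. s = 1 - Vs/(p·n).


Formula: s = 1 - Vs / (p * n)
Step 1 — p * n = 4.15 * 3.26 = 13.529
Step 2 — Vs / (p*n) = 10.8 / 13.529 = 0.798285 (6 d.p.)
Step 3 — s = 1 - 0.798285 = 0.201715

0.201715


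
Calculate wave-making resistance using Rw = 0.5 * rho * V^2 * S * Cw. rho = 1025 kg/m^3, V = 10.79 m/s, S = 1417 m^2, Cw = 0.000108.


Formula: Rw = 0.5 * rho * V^2 * S * Cw
Step 1 — V^2 = 10.79^2 = 116.4241
Step 2 — 0.5 * rho * V^2 = 0.5 * 1025 * 116.4241 = 59667.35125
Step 3 — Rw = 59667.35125 * 1417 * 0.000108 ≈ 9131.3 N (5 s.f.)

9131.3 N


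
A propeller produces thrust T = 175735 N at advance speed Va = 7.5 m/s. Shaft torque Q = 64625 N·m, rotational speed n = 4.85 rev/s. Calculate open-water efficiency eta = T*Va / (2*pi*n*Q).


Formula: eta = T * Va / (2 * pi * n * Q)
Step 1 — numerator = T * Va = 175735 * 7.5 = 1318012.5
Step 2 — 2 * pi * n = 2 * pi * 4.85 = 30.473449
Step 3 — denominator = 30.473449 * 64625 = 1969346.64
Step 4 — eta = 1318012.5 / 1969346.64 ≈ 0.66926 (5 s.f.)

0.66926


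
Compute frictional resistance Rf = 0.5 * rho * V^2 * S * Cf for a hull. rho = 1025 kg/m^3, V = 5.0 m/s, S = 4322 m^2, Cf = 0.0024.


Formula: Rf = 0.5 * rho * V^2 * S * Cf
Step 1 — V^2 = 5.0^2 = 25.0
Step 2 — 0.5 * rho * V^2 = 0.5 * 1025 * 25.0 = 12812.5
Step 3 — Rf = 12812.5 * 4322 * 0.0024 ≈ 132900 N (5 s.f.)

132900 N


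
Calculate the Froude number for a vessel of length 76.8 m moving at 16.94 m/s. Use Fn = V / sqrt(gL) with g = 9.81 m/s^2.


Formula: Fn = V / sqrt(g * L)
Step 1 — g * L = 9.81 * 76.8 = 753.408
Step 2 — sqrt(g * L) = sqrt(753.408) = 27.448279
Step 3 — Fn = 16.94 / 27.448279 ≈ 0.61716 (5 s.f.)

0.61716


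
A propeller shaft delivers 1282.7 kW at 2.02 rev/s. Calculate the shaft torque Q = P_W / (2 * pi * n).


Formula: Q = P_W / (2 * pi * n)
Step 1 — P_W = 1282.7 kW * 1000 = 1282700.0 W
Step 2 — 2 * pi * n = 2 * pi * 2.02 = 12.692034
Step 3 — Q = 1282700.0 / 12.692034 ≈ 101060 N·m (5 s.f.)

101060 N·m


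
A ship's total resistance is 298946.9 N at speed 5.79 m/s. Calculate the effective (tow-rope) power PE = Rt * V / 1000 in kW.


Formula: PE = Rt * V / 1000 (kW)
Step 1 — PE (W) = 298946.9 * 5.79 = 1730902.551 W
Step 2 — PE (kW) = 1730902.551 / 1000 ≈ 1730.9 kW (5 s.f.)

1730.9 kW


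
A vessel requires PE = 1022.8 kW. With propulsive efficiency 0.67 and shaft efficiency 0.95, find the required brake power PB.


Formula: PB = PE / (eta_D * eta_S)
Step 1 — combined efficiency = eta_D * eta_S = 0.67 * 0.95 = 0.6365
Step 2 — PB = 1022.8 / 0.6365 ≈ 1606.9 kW (5 s.f.)

1606.9 kW


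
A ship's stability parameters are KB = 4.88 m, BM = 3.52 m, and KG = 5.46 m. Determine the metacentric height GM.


Formula: GM = KB + BM - KG
Step 1 — KM = KB + BM = 4.88 + 3.52 = 8.4 m
Step 2 — GM = KM - KG = 8.4 - 5.46 = 2.94 m

2.94 m


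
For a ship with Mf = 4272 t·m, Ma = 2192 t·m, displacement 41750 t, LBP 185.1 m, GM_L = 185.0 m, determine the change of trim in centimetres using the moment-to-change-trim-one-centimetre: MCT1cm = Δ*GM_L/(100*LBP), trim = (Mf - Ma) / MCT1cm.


Formula: net trimming moment = Mf - Ma; MCT1cm = Δ*GM_L/(100*LBP); trim = net moment / MCT1cm
Step 1 — net trimming moment = 4272 - 2192 = 2080 t·m
Step 2 — MCT1cm = 41750 * 185.0 / (100 * 185.1) = 417.2744 t·m/cm
Step 3 — trim = 2080 / 417.2744 ≈ 4.9847 cm (5 s.f.)

4.9847 cm


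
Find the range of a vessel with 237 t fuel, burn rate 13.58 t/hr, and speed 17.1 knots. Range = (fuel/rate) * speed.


Formula: endurance = fuel / rate; range = endurance * speed
Step 1 — endurance = 237 / 13.58 = 17.4521 hours
Step 2 — range = 17.4521 * 17.1 ≈ 298.43 nautical miles (5 s.f.)

298.43 NM


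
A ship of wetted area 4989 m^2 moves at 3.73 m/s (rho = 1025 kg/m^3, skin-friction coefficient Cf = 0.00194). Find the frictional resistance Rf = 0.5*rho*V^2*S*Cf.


Formula: Rf = 0.5 * rho * V^2 * S * Cf
Step 1 — V^2 = 3.73^2 = 13.9129
Step 2 — 0.5 * rho * V^2 = 0.5 * 1025 * 13.9129 = 7130.36125
Step 3 — Rf = 7130.36125 * 4989 * 0.00194 ≈ 69012 N (5 s.f.)

69012 N


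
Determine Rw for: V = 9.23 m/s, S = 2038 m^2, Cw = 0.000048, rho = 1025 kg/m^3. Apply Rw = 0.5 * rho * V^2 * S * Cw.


Formula: Rw = 0.5 * rho * V^2 * S * Cw
Step 1 — V^2 = 9.23^2 = 85.1929
Step 2 — 0.5 * rho * V^2 = 0.5 * 1025 * 85.1929 = 43661.36125
Step 3 — Rw = 43661.36125 * 2038 * 0.000048 ≈ 4271.1 N (5 s.f.)

4271.1 N


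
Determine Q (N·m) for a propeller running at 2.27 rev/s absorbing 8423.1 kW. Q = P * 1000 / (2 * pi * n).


Formula: Q = P_W / (2 * pi * n)
Step 1 — P_W = 8423.1 kW * 1000 = 8423100.0 W
Step 2 — 2 * pi * n = 2 * pi * 2.27 = 14.262831
Step 3 — Q = 8423100.0 / 14.262831 ≈ 590560 N·m (5 s.f.)

590560 N·m


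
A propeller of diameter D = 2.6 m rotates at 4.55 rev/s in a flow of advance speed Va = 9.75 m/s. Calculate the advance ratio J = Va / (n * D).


Formula: J = Va / (n * D)
Step 1 — n * D = 4.55 * 2.6 = 11.83
Step 2 — J = 9.75 / 11.83 ≈ 0.82418 (5 s.f.)

0.82418


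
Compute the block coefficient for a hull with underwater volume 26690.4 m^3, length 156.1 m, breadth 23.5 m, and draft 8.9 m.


Formula: Cb = V / (L * B * T)
Step 1 — L * B * T = 156.1 * 23.5 * 8.9 = 32648.315 m^3
Step 2 — Cb = 26690.4 / 32648.315 ≈ 0.81751 (5 s.f.)

0.81751


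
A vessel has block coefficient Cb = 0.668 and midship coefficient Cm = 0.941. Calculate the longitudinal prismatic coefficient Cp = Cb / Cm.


Formula: Cp = Cb / Cm
Substituting: Cp = 0.668 / 0.941
Result: Cp ≈ 0.70988 (5 s.f.)

0.70988


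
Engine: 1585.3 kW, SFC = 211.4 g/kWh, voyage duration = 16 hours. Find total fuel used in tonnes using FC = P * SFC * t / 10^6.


Formula: FC (tonnes) = P * SFC * t / 1,000,000
Step 1 — P * SFC * t = 1585.3 * 211.4 * 16 = 5362118.72 g
Step 2 — FC (tonnes) = 5362118.72 / 1,000,000 ≈ 5.3621 tonnes (5 s.f.)

5.3621 tonnes


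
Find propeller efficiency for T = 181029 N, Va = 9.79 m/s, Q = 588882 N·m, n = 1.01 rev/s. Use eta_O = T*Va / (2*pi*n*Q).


Formula: eta = T * Va / (2 * pi * n * Q)
Step 1 — numerator = T * Va = 181029 * 9.79 = 1772273.91
Step 2 — 2 * pi * n = 2 * pi * 1.01 = 6.346017
Step 3 — denominator = 6.346017 * 588882 = 3737055.18
Step 4 — eta = 1772273.91 / 3737055.18 ≈ 0.47424 (5 s.f.)

0.47424


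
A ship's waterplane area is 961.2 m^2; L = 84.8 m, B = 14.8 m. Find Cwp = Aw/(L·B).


Formula: Cwp = Aw / (L * B)
Step 1 — L * B = 84.8 * 14.8 = 1255.04 m^2
Step 2 — Cwp = 961.2 / 1255.04 ≈ 0.76587 (5 s.f.)

0.76587


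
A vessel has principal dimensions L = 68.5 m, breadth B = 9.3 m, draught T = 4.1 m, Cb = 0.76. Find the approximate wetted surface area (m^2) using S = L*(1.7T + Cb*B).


Formula: S = 1.7*L*T + V/T with V = Cb*L*B*T, i.e. S = L * (1.7*T + Cb*B)
Step 1 — 1.7*T = 1.7 * 4.1 = 6.97 m
Step 2 — Cb*B = 0.76 * 9.3 = 7.068 m
Step 3 — 1.7*T + Cb*B = 6.97 + 7.068 = 14.038 m
Step 4 — S = 68.5 * 14.038 ≈ 961.60 m^2 (5 s.f.)

961.60 m^2


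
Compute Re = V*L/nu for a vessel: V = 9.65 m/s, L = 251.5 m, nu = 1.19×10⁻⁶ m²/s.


Formula: Re = V * L / nu
Step 1 — V * L = 9.65 * 251.5 = 2426.975 m^2/s
Step 2 — Re = 2426.975 / 1.19e-6 = 2.04e+09

2.04e+09


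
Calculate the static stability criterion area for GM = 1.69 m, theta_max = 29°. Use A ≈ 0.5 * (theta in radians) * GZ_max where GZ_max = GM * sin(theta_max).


Formula: GZ_max = GM * sin(theta); Area = 0.5 * theta_rad * GZ_max
Step 1 — GZ_max = 1.69 * sin(29°) = 1.69 * 0.48481 = 0.819329 m
Step 2 — theta_rad = 29 * pi/180 = 0.506145 rad
Step 3 — Area = 0.5 * 0.506145 * 0.819329 ≈ 0.20735 m·rad (5 s.f.)

0.20735 m·rad


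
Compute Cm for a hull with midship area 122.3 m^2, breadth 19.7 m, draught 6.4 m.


Formula: Cm = Am / (B * T)
Step 1 — B * T = 19.7 * 6.4 = 126.08 m^2
Step 2 — Cm = 122.3 / 126.08 ≈ 0.97002 (5 s.f.)

0.97002


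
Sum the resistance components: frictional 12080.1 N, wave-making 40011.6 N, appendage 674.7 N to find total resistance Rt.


Formula: Rt = Rf + Rw + Ra
Substituting: Rt = 12080.1 + 40011.6 + 674.7
Result: Rt = 52766.4 N

52766.4 N


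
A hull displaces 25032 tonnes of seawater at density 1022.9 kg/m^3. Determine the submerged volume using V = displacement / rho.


Formula: V = mass / rho
Step 1 — convert tonnes to kg: 25032 t * 1000 = 25032000 kg
Step 2 — V = 25032000 / 1022.9 ≈ 24472 m^3 (5 s.f.)

24472 m^3


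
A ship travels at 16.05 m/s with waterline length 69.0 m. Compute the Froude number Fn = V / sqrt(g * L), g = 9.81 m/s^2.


Formula: Fn = V / sqrt(g * L)
Step 1 — g * L = 9.81 * 69.0 = 676.89
Step 2 — sqrt(g * L) = sqrt(676.89) = 26.01711
Step 3 — Fn = 16.05 / 26.01711 ≈ 0.61690 (5 s.f.)

0.61690


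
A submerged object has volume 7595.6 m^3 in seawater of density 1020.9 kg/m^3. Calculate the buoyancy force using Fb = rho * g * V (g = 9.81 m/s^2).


Formula: Fb = rho * g * V
Substituting: Fb = 1020.9 * 9.81 * 7595.6
Intermediate: 1020.9 * 9.81 = 10015.029
Result: Fb = 10015.029 * 7595.6 ≈ 76070000 N (5 s.f.)

76070000 N


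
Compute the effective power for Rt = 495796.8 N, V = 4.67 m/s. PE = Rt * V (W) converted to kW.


Formula: PE = Rt * V / 1000 (kW)
Step 1 — PE (W) = 495796.8 * 4.67 = 2315371.056 W
Step 2 — PE (kW) = 2315371.056 / 1000 ≈ 2315.4 kW (5 s.f.)

2315.4 kW
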